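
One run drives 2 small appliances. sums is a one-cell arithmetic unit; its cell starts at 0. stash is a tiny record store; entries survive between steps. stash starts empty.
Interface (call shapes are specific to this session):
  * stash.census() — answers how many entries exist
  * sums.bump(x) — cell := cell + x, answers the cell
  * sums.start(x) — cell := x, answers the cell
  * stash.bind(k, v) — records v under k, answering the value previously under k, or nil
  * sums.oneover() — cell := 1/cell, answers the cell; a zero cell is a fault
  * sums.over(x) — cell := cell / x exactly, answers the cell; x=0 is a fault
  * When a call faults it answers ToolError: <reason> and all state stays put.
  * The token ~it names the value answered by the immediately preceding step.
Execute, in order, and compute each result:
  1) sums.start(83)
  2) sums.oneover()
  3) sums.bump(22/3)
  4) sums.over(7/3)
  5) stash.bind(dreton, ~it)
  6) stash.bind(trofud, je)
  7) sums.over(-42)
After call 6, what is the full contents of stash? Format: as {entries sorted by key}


[in] start x→83
= 83
[in] oneover
= 1/83
[in] bump x→22/3
= 1829/249
[in] over x→7/3
= 1829/581
[in] bind k→dreton v→~it
= nil
[in] bind k→trofud v→je
= nil
[in] over x→-42
= -1829/24402

Answer: {dreton=1829/581, trofud=je}


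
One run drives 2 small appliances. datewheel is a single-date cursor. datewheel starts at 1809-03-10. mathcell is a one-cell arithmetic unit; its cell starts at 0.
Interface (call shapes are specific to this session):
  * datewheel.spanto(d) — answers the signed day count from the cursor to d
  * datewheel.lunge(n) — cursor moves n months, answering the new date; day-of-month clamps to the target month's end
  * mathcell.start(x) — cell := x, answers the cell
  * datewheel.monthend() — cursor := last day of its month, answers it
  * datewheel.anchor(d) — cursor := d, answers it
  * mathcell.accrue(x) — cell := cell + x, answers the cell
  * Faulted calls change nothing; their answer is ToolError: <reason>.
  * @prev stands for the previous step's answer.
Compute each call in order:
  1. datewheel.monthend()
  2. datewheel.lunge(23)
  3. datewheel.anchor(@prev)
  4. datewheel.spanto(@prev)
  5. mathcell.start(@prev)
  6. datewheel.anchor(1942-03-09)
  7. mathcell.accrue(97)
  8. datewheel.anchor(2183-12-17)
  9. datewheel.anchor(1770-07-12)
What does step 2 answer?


Answer: 1811-02-28

Derivation:
% datewheel.monthend() : 1809-03-31
% datewheel.lunge(n: 23) : 1811-02-28
% datewheel.anchor(d: @prev) : 1811-02-28
% datewheel.spanto(d: @prev) : 0
% mathcell.start(x: @prev) : 0
% datewheel.anchor(d: 1942-03-09) : 1942-03-09
% mathcell.accrue(x: 97) : 97
% datewheel.anchor(d: 2183-12-17) : 2183-12-17
% datewheel.anchor(d: 1770-07-12) : 1770-07-12


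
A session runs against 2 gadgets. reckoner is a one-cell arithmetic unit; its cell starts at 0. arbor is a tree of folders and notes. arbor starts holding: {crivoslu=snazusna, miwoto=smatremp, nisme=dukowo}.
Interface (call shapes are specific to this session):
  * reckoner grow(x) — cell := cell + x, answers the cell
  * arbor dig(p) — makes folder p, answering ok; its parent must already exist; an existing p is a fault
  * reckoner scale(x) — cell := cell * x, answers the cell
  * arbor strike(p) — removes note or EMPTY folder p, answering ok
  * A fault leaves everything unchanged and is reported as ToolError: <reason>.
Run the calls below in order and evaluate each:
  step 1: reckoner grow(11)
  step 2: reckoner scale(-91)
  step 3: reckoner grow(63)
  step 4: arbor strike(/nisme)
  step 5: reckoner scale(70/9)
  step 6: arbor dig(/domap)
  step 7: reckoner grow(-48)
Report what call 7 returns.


==> reckoner grow(x: 11)
<== 11
==> reckoner scale(x: -91)
<== -1001
==> reckoner grow(x: 63)
<== -938
==> arbor strike(p: /nisme)
<== ok
==> reckoner scale(x: 70/9)
<== -65660/9
==> arbor dig(p: /domap)
<== ok
==> reckoner grow(x: -48)
<== -66092/9

Answer: -66092/9


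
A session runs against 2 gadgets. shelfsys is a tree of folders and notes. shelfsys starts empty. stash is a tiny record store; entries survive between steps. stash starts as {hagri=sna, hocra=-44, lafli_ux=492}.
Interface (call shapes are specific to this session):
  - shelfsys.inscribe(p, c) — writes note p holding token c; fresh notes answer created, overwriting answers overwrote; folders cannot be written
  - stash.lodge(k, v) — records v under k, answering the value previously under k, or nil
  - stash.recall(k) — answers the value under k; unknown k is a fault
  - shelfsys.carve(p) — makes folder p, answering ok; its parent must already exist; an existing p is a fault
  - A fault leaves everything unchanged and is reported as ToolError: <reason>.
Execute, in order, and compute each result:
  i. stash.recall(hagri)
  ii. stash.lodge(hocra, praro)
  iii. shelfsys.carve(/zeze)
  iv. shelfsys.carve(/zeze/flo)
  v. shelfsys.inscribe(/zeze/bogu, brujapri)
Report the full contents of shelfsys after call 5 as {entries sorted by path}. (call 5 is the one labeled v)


Do: stash.recall[k='hagri']
See: sna
Do: stash.lodge[k='hocra'; v='praro']
See: -44
Do: shelfsys.carve[p='/zeze']
See: ok
Do: shelfsys.carve[p='/zeze/flo']
See: ok
Do: shelfsys.inscribe[p='/zeze/bogu'; c='brujapri']
See: created

Answer: {zeze/, zeze/bogu=brujapri, zeze/flo/}


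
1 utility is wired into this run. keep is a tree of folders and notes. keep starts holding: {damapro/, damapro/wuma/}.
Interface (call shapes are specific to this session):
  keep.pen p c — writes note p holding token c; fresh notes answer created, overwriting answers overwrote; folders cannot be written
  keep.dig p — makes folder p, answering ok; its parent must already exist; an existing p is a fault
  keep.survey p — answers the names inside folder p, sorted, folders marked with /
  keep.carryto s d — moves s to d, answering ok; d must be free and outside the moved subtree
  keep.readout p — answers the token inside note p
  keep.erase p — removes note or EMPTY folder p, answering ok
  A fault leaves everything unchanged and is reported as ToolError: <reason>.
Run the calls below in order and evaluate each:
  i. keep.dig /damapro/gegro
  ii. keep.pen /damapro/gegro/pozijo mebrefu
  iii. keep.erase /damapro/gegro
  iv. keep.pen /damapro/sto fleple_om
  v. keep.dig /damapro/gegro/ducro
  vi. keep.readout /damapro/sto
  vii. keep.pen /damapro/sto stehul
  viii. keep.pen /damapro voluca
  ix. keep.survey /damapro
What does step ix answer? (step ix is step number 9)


Answer: [gegro/, sto, wuma/]

Derivation:
$ keep.dig p→/damapro/gegro
  ok
$ keep.pen p→/damapro/gegro/pozijo c→mebrefu
  created
$ keep.erase p→/damapro/gegro
  ToolError: not empty
$ keep.pen p→/damapro/sto c→fleple_om
  created
$ keep.dig p→/damapro/gegro/ducro
  ok
$ keep.readout p→/damapro/sto
  fleple_om
$ keep.pen p→/damapro/sto c→stehul
  overwrote
$ keep.pen p→/damapro c→voluca
  ToolError: is a directory
$ keep.survey p→/damapro
  [gegro/, sto, wuma/]


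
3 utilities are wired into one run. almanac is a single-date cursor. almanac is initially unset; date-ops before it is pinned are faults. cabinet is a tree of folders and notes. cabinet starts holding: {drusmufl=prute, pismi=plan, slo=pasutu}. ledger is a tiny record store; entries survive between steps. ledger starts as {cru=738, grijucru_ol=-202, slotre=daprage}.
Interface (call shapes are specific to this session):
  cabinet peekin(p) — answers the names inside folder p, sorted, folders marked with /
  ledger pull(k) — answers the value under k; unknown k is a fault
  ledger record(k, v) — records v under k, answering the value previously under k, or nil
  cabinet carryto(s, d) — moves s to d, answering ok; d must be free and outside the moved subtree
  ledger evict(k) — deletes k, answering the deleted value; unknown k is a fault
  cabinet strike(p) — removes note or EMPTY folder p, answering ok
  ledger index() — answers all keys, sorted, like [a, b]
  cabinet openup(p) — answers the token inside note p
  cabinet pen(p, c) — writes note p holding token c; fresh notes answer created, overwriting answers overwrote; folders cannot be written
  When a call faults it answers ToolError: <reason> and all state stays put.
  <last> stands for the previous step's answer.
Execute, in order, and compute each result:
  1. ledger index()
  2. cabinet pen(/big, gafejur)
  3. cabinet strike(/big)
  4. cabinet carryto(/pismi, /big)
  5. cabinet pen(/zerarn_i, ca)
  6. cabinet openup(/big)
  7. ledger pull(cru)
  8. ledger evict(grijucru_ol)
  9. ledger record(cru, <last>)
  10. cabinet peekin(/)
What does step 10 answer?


Answer: [big, drusmufl, slo, zerarn_i]

Derivation:
[in] ledger index
= [cru, grijucru_ol, slotre]
[in] cabinet pen p: /big c: gafejur
= created
[in] cabinet strike p: /big
= ok
[in] cabinet carryto s: /pismi d: /big
= ok
[in] cabinet pen p: /zerarn_i c: ca
= created
[in] cabinet openup p: /big
= plan
[in] ledger pull k: cru
= 738
[in] ledger evict k: grijucru_ol
= -202
[in] ledger record k: cru v: <last>
= 738
[in] cabinet peekin p: /
= [big, drusmufl, slo, zerarn_i]


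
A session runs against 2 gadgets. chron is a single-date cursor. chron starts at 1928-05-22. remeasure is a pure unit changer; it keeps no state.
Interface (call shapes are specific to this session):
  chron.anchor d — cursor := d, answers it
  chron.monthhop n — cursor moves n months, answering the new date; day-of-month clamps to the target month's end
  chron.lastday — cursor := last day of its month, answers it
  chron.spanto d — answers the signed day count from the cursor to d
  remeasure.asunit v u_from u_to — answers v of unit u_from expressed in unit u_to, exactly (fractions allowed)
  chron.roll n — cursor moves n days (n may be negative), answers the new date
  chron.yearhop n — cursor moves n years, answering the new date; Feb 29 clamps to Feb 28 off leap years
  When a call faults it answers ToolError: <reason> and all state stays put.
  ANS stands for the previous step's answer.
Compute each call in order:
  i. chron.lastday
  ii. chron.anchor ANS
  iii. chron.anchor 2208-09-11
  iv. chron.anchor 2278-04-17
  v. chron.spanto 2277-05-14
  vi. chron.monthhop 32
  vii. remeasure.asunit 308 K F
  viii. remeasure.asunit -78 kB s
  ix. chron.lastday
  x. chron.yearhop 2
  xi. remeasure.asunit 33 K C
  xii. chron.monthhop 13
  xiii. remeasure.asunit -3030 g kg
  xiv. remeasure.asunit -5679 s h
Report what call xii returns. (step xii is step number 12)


Answer: 2284-01-31

Derivation:
>>> lastday
:: 1928-05-31
>>> anchor d='ANS'
:: 1928-05-31
>>> anchor d='2208-09-11'
:: 2208-09-11
>>> anchor d='2278-04-17'
:: 2278-04-17
>>> spanto d='2277-05-14'
:: -338
>>> monthhop n='32'
:: 2280-12-17
>>> asunit v='308' u_from='K' u_to='F'
:: 9473/100
>>> asunit v='-78' u_from='kB' u_to='s'
:: ToolError: incompatible units
>>> lastday
:: 2280-12-31
>>> yearhop n='2'
:: 2282-12-31
>>> asunit v='33' u_from='K' u_to='C'
:: -4803/20
>>> monthhop n='13'
:: 2284-01-31
>>> asunit v='-3030' u_from='g' u_to='kg'
:: -303/100
>>> asunit v='-5679' u_from='s' u_to='h'
:: -631/400


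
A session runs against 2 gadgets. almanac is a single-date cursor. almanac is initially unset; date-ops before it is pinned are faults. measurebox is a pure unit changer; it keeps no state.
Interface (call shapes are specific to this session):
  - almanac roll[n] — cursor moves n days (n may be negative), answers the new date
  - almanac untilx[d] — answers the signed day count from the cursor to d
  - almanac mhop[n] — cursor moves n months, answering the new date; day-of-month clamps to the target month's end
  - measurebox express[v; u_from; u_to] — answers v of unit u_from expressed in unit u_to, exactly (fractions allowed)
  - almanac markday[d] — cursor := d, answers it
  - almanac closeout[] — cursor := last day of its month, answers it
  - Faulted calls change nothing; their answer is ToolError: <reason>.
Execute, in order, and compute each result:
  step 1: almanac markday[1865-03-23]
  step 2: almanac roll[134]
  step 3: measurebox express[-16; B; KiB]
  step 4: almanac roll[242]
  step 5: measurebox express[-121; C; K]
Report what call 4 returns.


~$ almanac markday d=1865-03-23
:: 1865-03-23
~$ almanac roll n=134
:: 1865-08-04
~$ measurebox express v=-16 u_from=B u_to=KiB
:: -1/64
~$ almanac roll n=242
:: 1866-04-03
~$ measurebox express v=-121 u_from=C u_to=K
:: 3043/20

Answer: 1866-04-03


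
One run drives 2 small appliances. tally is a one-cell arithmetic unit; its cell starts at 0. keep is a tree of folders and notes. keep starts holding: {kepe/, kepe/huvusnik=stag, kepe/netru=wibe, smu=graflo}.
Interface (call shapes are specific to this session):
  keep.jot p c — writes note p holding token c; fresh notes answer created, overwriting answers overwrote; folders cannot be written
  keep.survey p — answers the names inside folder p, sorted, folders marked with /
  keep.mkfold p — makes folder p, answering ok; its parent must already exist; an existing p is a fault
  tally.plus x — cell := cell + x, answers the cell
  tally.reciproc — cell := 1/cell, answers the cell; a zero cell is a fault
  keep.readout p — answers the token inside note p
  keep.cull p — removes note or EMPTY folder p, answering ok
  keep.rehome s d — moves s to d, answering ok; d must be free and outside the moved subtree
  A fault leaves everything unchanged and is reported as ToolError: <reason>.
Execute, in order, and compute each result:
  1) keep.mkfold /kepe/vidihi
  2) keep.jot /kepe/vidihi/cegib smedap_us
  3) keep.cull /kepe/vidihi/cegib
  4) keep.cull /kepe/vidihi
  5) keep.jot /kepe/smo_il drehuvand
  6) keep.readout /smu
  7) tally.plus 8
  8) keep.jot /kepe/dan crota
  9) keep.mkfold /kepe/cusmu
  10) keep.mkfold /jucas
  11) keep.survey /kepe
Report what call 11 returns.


Answer: [cusmu/, dan, huvusnik, netru, smo_il]

Derivation:
CALL keep.mkfold[p: /kepe/vidihi]
RET  ok
CALL keep.jot[p: /kepe/vidihi/cegib; c: smedap_us]
RET  created
CALL keep.cull[p: /kepe/vidihi/cegib]
RET  ok
CALL keep.cull[p: /kepe/vidihi]
RET  ok
CALL keep.jot[p: /kepe/smo_il; c: drehuvand]
RET  created
CALL keep.readout[p: /smu]
RET  graflo
CALL tally.plus[x: 8]
RET  8
CALL keep.jot[p: /kepe/dan; c: crota]
RET  created
CALL keep.mkfold[p: /kepe/cusmu]
RET  ok
CALL keep.mkfold[p: /jucas]
RET  ok
CALL keep.survey[p: /kepe]
RET  [cusmu/, dan, huvusnik, netru, smo_il]


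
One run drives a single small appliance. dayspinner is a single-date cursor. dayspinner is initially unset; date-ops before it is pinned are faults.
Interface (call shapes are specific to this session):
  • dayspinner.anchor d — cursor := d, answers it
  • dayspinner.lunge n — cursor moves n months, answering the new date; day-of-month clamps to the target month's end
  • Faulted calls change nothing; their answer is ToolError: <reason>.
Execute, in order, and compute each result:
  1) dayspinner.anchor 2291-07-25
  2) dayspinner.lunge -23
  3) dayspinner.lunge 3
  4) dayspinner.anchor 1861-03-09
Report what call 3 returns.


·→ dayspinner.anchor(2291-07-25)
·← 2291-07-25
·→ dayspinner.lunge(-23)
·← 2289-08-25
·→ dayspinner.lunge(3)
·← 2289-11-25
·→ dayspinner.anchor(1861-03-09)
·← 1861-03-09

Answer: 2289-11-25


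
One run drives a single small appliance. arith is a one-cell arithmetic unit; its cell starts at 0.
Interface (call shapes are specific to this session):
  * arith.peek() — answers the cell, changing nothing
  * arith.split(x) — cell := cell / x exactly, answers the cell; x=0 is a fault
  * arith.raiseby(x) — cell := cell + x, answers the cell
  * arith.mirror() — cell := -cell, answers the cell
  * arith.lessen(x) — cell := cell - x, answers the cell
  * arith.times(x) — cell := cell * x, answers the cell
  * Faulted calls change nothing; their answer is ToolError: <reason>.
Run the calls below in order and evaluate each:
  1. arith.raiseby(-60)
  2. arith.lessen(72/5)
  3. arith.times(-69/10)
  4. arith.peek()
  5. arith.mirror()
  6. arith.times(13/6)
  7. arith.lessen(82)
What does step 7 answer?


# raiseby(x=-60) -> -60
# lessen(x=72/5) -> -372/5
# times(x=-69/10) -> 12834/25
# peek() -> 12834/25
# mirror() -> -12834/25
# times(x=13/6) -> -27807/25
# lessen(x=82) -> -29857/25

Answer: -29857/25


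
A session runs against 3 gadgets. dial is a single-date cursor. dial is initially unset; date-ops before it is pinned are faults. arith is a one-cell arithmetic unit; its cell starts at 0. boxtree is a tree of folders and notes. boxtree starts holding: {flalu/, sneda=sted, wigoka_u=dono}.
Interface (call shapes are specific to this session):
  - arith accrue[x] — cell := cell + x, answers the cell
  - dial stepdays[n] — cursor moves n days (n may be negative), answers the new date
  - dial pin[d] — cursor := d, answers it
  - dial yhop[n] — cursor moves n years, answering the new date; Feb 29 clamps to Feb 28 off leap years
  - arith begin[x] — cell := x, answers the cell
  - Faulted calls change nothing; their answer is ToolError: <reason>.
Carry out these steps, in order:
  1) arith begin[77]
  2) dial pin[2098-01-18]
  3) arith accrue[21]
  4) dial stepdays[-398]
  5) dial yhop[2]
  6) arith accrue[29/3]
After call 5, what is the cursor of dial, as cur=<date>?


Answer: cur=2098-12-16

Derivation:
~$ arith begin 77
= 77
~$ dial pin 2098-01-18
= 2098-01-18
~$ arith accrue 21
= 98
~$ dial stepdays -398
= 2096-12-16
~$ dial yhop 2
= 2098-12-16
~$ arith accrue 29/3
= 323/3


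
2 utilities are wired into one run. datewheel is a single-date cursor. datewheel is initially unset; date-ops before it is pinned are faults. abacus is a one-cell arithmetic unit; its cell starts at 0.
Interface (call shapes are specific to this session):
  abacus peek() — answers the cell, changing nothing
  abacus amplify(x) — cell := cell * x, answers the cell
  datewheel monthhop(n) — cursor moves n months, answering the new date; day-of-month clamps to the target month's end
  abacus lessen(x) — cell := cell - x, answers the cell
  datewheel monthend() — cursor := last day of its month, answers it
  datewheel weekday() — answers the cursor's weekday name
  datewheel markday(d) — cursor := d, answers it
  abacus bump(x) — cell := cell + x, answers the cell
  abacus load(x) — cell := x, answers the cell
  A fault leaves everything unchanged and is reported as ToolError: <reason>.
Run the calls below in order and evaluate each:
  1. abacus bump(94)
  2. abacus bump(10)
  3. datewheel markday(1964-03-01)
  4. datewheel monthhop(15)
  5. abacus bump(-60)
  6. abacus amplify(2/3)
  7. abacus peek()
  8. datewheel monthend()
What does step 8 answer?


% 1. abacus bump(x: 94) => 94
% 2. abacus bump(x: 10) => 104
% 3. datewheel markday(d: 1964-03-01) => 1964-03-01
% 4. datewheel monthhop(n: 15) => 1965-06-01
% 5. abacus bump(x: -60) => 44
% 6. abacus amplify(x: 2/3) => 88/3
% 7. abacus peek() => 88/3
% 8. datewheel monthend() => 1965-06-30

Answer: 1965-06-30


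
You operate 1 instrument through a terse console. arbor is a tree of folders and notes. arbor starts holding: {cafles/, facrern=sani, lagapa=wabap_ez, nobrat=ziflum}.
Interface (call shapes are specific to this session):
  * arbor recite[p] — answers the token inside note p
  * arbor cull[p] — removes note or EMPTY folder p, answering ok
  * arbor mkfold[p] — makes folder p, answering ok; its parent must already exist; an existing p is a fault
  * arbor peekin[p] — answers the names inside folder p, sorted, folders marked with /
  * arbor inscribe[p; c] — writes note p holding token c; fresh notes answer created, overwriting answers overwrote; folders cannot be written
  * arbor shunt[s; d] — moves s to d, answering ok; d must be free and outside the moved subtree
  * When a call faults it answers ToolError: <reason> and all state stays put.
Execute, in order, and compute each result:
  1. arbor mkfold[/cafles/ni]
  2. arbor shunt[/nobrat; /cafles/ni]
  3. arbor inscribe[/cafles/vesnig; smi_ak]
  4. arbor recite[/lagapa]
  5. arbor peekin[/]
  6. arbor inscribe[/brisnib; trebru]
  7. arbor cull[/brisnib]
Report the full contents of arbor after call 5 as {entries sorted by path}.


~$ arbor mkfold p=/cafles/ni
[out] ok
~$ arbor shunt s=/nobrat d=/cafles/ni
[out] ToolError: exists
~$ arbor inscribe p=/cafles/vesnig c=smi_ak
[out] created
~$ arbor recite p=/lagapa
[out] wabap_ez
~$ arbor peekin p=/
[out] [cafles/, facrern, lagapa, nobrat]
~$ arbor inscribe p=/brisnib c=trebru
[out] created
~$ arbor cull p=/brisnib
[out] ok

Answer: {cafles/, cafles/ni/, cafles/vesnig=smi_ak, facrern=sani, lagapa=wabap_ez, nobrat=ziflum}


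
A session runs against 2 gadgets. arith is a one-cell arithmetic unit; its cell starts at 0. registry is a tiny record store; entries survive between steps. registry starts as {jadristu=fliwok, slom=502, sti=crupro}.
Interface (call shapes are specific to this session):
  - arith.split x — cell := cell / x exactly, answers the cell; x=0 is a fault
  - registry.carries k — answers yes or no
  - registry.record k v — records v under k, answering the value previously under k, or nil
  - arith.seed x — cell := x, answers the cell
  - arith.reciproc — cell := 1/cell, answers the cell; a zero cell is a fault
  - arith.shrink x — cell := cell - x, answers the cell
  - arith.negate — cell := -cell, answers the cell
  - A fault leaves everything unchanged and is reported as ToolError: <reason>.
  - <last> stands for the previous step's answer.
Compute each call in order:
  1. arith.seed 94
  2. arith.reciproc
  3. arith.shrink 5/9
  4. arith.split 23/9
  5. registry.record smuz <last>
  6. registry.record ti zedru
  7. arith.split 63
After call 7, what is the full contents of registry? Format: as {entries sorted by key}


Answer: {jadristu=fliwok, slom=502, smuz=-461/2162, sti=crupro, ti=zedru}

Derivation:
-> seed(x='94')
<- 94
-> reciproc()
<- 1/94
-> shrink(x='5/9')
<- -461/846
-> split(x='23/9')
<- -461/2162
-> record(k='smuz', v='<last>')
<- nil
-> record(k='ti', v='zedru')
<- nil
-> split(x='63')
<- -461/136206


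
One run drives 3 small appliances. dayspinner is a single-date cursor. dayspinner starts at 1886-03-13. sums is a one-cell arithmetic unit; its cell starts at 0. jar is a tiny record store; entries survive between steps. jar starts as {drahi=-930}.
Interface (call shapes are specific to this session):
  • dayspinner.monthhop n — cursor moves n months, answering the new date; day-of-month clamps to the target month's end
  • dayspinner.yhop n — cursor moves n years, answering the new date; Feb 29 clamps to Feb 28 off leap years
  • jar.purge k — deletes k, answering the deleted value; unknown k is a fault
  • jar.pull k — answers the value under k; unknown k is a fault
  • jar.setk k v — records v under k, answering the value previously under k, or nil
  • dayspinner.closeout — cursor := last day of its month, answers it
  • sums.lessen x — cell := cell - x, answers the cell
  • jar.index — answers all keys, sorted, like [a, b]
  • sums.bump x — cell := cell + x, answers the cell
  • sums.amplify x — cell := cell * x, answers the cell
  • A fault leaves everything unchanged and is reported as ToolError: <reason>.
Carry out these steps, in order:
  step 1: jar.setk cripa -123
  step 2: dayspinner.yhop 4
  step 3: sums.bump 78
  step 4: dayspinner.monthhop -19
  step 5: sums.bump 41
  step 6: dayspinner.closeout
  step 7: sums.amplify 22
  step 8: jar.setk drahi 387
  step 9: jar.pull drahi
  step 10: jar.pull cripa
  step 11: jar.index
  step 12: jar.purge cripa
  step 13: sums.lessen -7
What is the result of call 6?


Act: jar.setk[k=cripa; v=-123]
Obs: nil
Act: dayspinner.yhop[n=4]
Obs: 1890-03-13
Act: sums.bump[x=78]
Obs: 78
Act: dayspinner.monthhop[n=-19]
Obs: 1888-08-13
Act: sums.bump[x=41]
Obs: 119
Act: dayspinner.closeout[]
Obs: 1888-08-31
Act: sums.amplify[x=22]
Obs: 2618
Act: jar.setk[k=drahi; v=387]
Obs: -930
Act: jar.pull[k=drahi]
Obs: 387
Act: jar.pull[k=cripa]
Obs: -123
Act: jar.index[]
Obs: [cripa, drahi]
Act: jar.purge[k=cripa]
Obs: -123
Act: sums.lessen[x=-7]
Obs: 2625

Answer: 1888-08-31


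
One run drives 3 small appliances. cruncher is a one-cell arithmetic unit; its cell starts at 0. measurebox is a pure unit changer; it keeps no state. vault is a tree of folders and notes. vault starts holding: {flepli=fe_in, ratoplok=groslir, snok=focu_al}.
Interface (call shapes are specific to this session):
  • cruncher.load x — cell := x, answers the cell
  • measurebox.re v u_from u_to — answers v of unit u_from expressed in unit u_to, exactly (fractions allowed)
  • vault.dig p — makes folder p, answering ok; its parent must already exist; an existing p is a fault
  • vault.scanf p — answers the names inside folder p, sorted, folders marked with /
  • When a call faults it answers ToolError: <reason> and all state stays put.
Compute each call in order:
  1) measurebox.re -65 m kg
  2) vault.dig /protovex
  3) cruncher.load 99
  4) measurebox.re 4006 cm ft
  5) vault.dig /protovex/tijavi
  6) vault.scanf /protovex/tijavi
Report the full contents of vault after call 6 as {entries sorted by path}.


Answer: {flepli=fe_in, protovex/, protovex/tijavi/, ratoplok=groslir, snok=focu_al}

Derivation:
! measurebox.re(v='-65', u_from='m', u_to='kg') => ToolError: incompatible units
! vault.dig(p='/protovex') => ok
! cruncher.load(x='99') => 99
! measurebox.re(v='4006', u_from='cm', u_to='ft') => 50075/381
! vault.dig(p='/protovex/tijavi') => ok
! vault.scanf(p='/protovex/tijavi') => []


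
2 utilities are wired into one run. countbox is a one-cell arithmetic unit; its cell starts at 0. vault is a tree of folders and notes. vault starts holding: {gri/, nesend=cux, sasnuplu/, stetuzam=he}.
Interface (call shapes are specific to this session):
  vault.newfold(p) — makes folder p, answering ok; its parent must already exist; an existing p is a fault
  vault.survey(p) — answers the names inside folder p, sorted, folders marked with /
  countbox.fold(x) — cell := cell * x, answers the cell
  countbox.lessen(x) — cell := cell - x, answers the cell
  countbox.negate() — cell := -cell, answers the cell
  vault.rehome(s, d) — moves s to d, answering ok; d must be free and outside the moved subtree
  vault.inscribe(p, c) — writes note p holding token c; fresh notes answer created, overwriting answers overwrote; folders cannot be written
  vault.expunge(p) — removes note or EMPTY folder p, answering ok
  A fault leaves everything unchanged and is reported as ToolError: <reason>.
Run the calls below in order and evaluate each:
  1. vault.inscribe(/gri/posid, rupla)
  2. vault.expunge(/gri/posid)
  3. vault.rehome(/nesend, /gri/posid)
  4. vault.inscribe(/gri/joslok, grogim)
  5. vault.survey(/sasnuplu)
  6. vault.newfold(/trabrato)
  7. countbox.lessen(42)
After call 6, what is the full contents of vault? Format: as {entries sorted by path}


Answer: {gri/, gri/joslok=grogim, gri/posid=cux, sasnuplu/, stetuzam=he, trabrato/}

Derivation:
Do: vault.inscribe[p: /gri/posid; c: rupla]
See: created
Do: vault.expunge[p: /gri/posid]
See: ok
Do: vault.rehome[s: /nesend; d: /gri/posid]
See: ok
Do: vault.inscribe[p: /gri/joslok; c: grogim]
See: created
Do: vault.survey[p: /sasnuplu]
See: []
Do: vault.newfold[p: /trabrato]
See: ok
Do: countbox.lessen[x: 42]
See: -42


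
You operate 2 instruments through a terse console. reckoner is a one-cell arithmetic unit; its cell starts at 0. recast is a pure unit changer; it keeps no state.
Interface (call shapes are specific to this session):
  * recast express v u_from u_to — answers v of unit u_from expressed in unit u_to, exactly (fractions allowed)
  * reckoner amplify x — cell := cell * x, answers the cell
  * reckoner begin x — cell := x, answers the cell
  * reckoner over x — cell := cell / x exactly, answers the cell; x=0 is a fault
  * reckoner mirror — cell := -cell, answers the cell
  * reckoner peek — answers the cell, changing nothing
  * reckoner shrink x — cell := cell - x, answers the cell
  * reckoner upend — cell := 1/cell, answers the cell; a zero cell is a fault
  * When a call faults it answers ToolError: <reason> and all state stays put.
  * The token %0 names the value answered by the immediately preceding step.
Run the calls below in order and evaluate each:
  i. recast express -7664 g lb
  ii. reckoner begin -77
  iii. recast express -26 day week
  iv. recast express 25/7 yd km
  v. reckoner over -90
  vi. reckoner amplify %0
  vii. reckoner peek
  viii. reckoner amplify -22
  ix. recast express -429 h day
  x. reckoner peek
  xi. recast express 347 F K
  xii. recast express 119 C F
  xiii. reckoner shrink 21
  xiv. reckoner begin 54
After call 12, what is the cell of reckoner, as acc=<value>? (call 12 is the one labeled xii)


==> recast express(v: -7664, u_from: g, u_to: lb)
<== -766400000/45359237
==> reckoner begin(x: -77)
<== -77
==> recast express(v: -26, u_from: day, u_to: week)
<== -26/7
==> recast express(v: 25/7, u_from: yd, u_to: km)
<== 1143/350000
==> reckoner over(x: -90)
<== 77/90
==> reckoner amplify(x: %0)
<== 5929/8100
==> reckoner peek()
<== 5929/8100
==> reckoner amplify(x: -22)
<== -65219/4050
==> recast express(v: -429, u_from: h, u_to: day)
<== -143/8
==> reckoner peek()
<== -65219/4050
==> recast express(v: 347, u_from: F, u_to: K)
<== 8963/20
==> recast express(v: 119, u_from: C, u_to: F)
<== 1231/5
==> reckoner shrink(x: 21)
<== -150269/4050
==> reckoner begin(x: 54)
<== 54

Answer: acc=-65219/4050


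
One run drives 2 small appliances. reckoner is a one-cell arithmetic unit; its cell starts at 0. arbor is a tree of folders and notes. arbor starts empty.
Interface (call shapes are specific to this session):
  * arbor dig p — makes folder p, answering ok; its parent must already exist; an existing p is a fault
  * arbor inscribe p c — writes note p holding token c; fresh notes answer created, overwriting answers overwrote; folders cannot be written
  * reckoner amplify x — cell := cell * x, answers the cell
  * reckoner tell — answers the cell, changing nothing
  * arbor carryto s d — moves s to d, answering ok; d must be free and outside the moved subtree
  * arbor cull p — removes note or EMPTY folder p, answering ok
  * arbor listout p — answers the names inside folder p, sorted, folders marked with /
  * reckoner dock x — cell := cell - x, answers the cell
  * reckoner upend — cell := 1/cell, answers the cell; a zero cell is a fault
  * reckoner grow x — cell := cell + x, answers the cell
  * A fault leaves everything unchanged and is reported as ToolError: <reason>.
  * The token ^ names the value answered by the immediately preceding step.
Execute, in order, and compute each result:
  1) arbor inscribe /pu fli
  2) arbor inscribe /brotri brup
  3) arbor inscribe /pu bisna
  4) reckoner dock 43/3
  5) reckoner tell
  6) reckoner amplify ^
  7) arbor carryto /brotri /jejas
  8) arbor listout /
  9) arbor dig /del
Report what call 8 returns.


Answer: [jejas, pu]

Derivation:
I run arbor inscribe using /pu, fli, → created.
Then arbor inscribe using /brotri, brup, giving created.
I run arbor inscribe using /pu, bisna, and get overwrote.
I run reckoner dock using 43/3, and see -43/3.
Invoking reckoner tell(), and get -43/3.
I try reckoner amplify using ^, which returns 1849/9.
I try arbor carryto using /brotri, /jejas, — result: ok.
Invoking arbor listout using /, yielding [jejas, pu].
Then arbor dig using /del, giving ok.


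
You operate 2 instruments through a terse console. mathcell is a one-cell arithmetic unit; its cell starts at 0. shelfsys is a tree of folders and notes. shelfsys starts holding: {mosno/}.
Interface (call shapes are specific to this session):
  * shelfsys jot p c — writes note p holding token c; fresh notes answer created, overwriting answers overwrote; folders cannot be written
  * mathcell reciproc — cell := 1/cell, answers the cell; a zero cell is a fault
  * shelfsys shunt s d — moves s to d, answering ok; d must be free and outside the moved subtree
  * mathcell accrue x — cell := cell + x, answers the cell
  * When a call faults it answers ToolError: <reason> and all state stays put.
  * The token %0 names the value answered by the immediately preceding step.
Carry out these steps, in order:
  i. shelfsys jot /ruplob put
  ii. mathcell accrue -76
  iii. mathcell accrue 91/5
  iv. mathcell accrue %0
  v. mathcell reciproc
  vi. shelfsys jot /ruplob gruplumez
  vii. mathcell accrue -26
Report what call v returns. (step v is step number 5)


Answer: -5/578

Derivation:
I invoke shelfsys jot passing p→/ruplob, c→put, — result: created.
I use mathcell accrue passing x→-76, → -76.
I use mathcell accrue passing x→91/5, and get -289/5.
I call mathcell accrue passing x→%0, yielding -578/5.
I call mathcell reciproc, which returns -5/578.
Calling shelfsys jot passing p→/ruplob, c→gruplumez, giving overwrote.
Now I run mathcell accrue passing x→-26, which returns -15033/578.


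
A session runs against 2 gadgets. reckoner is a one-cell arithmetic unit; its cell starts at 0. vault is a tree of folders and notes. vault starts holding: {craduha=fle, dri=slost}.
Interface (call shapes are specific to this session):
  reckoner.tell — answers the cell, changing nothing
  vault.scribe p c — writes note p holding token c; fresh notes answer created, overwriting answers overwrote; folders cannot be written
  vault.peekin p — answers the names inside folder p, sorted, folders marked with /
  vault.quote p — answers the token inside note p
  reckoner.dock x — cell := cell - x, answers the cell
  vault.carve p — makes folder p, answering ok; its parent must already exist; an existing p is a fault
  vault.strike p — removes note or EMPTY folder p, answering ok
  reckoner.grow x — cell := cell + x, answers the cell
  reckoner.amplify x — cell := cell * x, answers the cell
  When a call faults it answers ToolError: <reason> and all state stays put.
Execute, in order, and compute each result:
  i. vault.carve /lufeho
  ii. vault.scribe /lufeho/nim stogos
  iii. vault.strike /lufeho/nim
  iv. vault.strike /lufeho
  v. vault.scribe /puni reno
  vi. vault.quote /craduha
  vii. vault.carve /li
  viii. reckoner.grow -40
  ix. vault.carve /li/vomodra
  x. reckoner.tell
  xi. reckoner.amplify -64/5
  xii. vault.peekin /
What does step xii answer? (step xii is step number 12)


Answer: [craduha, dri, li/, puni]

Derivation:
;; carve(p=/lufeho) => ok
;; scribe(p=/lufeho/nim, c=stogos) => created
;; strike(p=/lufeho/nim) => ok
;; strike(p=/lufeho) => ok
;; scribe(p=/puni, c=reno) => created
;; quote(p=/craduha) => fle
;; carve(p=/li) => ok
;; grow(x=-40) => -40
;; carve(p=/li/vomodra) => ok
;; tell() => -40
;; amplify(x=-64/5) => 512
;; peekin(p=/) => [craduha, dri, li/, puni]


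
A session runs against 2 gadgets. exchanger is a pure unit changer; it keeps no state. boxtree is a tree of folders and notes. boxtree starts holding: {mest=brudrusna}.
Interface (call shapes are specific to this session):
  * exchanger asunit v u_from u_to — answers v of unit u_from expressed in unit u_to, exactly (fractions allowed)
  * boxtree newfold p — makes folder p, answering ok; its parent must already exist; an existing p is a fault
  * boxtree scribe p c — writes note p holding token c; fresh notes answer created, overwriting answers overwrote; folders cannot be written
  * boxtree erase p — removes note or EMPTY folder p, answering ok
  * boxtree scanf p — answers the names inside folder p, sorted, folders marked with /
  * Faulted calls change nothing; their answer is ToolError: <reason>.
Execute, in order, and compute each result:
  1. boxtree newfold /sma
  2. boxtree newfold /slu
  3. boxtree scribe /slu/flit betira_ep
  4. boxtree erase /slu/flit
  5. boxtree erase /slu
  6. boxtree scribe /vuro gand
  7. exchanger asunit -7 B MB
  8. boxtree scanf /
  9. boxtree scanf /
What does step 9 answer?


Answer: [mest, sma/, vuro]

Derivation:
% boxtree newfold(p: /sma) ~> ok
% boxtree newfold(p: /slu) ~> ok
% boxtree scribe(p: /slu/flit, c: betira_ep) ~> created
% boxtree erase(p: /slu/flit) ~> ok
% boxtree erase(p: /slu) ~> ok
% boxtree scribe(p: /vuro, c: gand) ~> created
% exchanger asunit(v: -7, u_from: B, u_to: MB) ~> -7/1000000
% boxtree scanf(p: /) ~> [mest, sma/, vuro]
% boxtree scanf(p: /) ~> [mest, sma/, vuro]


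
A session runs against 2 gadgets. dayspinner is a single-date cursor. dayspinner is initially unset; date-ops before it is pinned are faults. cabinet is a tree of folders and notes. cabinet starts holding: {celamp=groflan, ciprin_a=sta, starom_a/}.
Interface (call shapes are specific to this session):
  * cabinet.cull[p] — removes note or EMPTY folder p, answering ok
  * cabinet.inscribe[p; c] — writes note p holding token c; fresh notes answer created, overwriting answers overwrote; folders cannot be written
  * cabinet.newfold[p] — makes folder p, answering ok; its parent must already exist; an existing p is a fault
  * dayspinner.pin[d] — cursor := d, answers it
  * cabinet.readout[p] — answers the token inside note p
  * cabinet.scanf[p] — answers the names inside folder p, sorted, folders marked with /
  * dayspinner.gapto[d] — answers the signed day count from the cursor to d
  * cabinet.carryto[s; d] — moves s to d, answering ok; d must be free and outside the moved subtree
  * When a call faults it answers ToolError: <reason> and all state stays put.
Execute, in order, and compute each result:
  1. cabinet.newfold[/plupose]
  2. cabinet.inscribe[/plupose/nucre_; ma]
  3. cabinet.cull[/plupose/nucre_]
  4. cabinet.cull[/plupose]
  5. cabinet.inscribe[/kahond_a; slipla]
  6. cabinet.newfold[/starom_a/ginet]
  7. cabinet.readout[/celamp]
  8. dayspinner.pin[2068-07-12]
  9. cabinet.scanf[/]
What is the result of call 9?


Answer: [celamp, ciprin_a, kahond_a, starom_a/]

Derivation:
;; newfold(p→/plupose) -> ok
;; inscribe(p→/plupose/nucre_, c→ma) -> created
;; cull(p→/plupose/nucre_) -> ok
;; cull(p→/plupose) -> ok
;; inscribe(p→/kahond_a, c→slipla) -> created
;; newfold(p→/starom_a/ginet) -> ok
;; readout(p→/celamp) -> groflan
;; pin(d→2068-07-12) -> 2068-07-12
;; scanf(p→/) -> [celamp, ciprin_a, kahond_a, starom_a/]


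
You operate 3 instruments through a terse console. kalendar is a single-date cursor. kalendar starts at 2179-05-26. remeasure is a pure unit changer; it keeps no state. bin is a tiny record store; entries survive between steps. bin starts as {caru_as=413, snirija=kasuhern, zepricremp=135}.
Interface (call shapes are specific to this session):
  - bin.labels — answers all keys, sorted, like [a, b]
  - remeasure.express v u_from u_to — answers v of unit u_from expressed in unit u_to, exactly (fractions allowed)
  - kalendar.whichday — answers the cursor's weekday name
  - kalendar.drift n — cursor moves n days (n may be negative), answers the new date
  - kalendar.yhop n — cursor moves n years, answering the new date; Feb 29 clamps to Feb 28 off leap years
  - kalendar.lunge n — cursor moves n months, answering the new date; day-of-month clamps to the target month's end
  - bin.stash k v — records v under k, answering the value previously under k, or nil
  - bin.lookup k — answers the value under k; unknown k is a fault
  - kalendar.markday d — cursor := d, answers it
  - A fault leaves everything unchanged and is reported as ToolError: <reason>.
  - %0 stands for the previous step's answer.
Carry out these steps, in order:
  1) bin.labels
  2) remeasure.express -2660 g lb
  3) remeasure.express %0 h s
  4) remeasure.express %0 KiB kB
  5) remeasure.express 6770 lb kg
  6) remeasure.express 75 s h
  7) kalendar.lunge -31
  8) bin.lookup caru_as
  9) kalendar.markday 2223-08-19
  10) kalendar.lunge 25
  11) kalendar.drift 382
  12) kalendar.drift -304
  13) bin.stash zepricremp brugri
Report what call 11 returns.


→ bin.labels()
← [caru_as, snirija, zepricremp]
→ remeasure.express(-2660, g, lb)
← -38000000/6479891
→ remeasure.express(%0, h, s)
← -136800000000/6479891
→ remeasure.express(%0, KiB, kB)
← -140083200000/6479891
→ remeasure.express(6770, lb, kg)
← 30708203449/10000000
→ remeasure.express(75, s, h)
← 1/48
→ kalendar.lunge(-31)
← 2176-10-26
→ bin.lookup(caru_as)
← 413
→ kalendar.markday(2223-08-19)
← 2223-08-19
→ kalendar.lunge(25)
← 2225-09-19
→ kalendar.drift(382)
← 2226-10-06
→ kalendar.drift(-304)
← 2225-12-06
→ bin.stash(zepricremp, brugri)
← 135

Answer: 2226-10-06
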